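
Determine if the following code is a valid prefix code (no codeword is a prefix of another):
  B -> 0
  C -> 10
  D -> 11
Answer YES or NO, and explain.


Checking each pair (does one codeword prefix another?):
  B='0' vs C='10': no prefix
  B='0' vs D='11': no prefix
  C='10' vs B='0': no prefix
  C='10' vs D='11': no prefix
  D='11' vs B='0': no prefix
  D='11' vs C='10': no prefix
No violation found over all pairs.

YES -- this is a valid prefix code. No codeword is a prefix of any other codeword.


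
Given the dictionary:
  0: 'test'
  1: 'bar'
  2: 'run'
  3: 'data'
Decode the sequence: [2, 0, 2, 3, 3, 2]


Look up each index in the dictionary:
  2 -> 'run'
  0 -> 'test'
  2 -> 'run'
  3 -> 'data'
  3 -> 'data'
  2 -> 'run'

Decoded: "run test run data data run"


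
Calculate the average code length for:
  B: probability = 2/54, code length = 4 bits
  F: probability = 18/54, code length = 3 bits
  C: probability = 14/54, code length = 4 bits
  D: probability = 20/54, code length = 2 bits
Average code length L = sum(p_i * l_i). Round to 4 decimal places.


Weighted contributions p_i * l_i:
  B: (2/54) * 4 = 8/54
  F: (18/54) * 3 = 54/54
  C: (14/54) * 4 = 56/54
  D: (20/54) * 2 = 40/54
Sum = (8 + 54 + 56 + 40)/54 = 158/54

L = 158/54 = 2.9259 bits/symbol


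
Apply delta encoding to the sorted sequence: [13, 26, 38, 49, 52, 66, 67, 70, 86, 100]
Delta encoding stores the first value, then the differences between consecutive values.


First value: 13
Deltas:
  26 - 13 = 13
  38 - 26 = 12
  49 - 38 = 11
  52 - 49 = 3
  66 - 52 = 14
  67 - 66 = 1
  70 - 67 = 3
  86 - 70 = 16
  100 - 86 = 14


Delta encoded: [13, 13, 12, 11, 3, 14, 1, 3, 16, 14]


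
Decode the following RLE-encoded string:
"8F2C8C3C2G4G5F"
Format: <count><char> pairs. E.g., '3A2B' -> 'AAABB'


Expanding each <count><char> pair:
  8F -> 'FFFFFFFF'
  2C -> 'CC'
  8C -> 'CCCCCCCC'
  3C -> 'CCC'
  2G -> 'GG'
  4G -> 'GGGG'
  5F -> 'FFFFF'

Decoded = FFFFFFFFCCCCCCCCCCCCCGGGGGGFFFFF


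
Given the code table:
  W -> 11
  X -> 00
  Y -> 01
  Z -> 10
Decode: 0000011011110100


Decoding:
00 -> X
00 -> X
01 -> Y
10 -> Z
11 -> W
11 -> W
01 -> Y
00 -> X


Result: XXYZWWYX


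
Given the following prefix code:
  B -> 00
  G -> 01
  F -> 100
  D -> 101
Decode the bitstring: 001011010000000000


Decoding step by step:
Bits 00 -> B
Bits 101 -> D
Bits 101 -> D
Bits 00 -> B
Bits 00 -> B
Bits 00 -> B
Bits 00 -> B
Bits 00 -> B


Decoded message: BDDBBBBB


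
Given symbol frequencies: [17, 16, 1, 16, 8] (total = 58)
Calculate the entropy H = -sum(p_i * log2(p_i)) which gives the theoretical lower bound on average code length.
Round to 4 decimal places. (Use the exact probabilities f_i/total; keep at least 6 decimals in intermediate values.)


Per-symbol terms -p_i * log2(p_i) with p_i = f_i/58:
  p = 17/58 = 0.293103: log2(p) = -1.770518, -p*log2(p) = 0.518945
  p = 16/58 = 0.275862: log2(p) = -1.857981, -p*log2(p) = 0.512546
  p = 1/58 = 0.017241: log2(p) = -5.857981, -p*log2(p) = 0.101000
  p = 16/58 = 0.275862: log2(p) = -1.857981, -p*log2(p) = 0.512546
  p = 8/58 = 0.137931: log2(p) = -2.857981, -p*log2(p) = 0.394204
H = 0.518945 + 0.512546 + 0.101000 + 0.512546 + 0.394204 = 2.039241

H = 2.0392 bits/symbol


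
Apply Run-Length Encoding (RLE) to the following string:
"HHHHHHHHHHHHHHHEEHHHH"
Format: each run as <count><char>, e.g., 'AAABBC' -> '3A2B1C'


Scanning runs left to right:
  i=0: run of 'H' x 15 -> '15H'
  i=15: run of 'E' x 2 -> '2E'
  i=17: run of 'H' x 4 -> '4H'

RLE = 15H2E4H


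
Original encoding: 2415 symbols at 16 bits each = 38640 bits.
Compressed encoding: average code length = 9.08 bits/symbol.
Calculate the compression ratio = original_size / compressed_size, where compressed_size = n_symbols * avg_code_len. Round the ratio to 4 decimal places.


original_size = n_symbols * orig_bits = 2415 * 16 = 38640 bits
compressed_size = n_symbols * avg_code_len = 2415 * 9.08 = 21928.2 bits
ratio = original_size / compressed_size = 38640 / 21928.2 = 1.7621

Compression ratio = 1.7621


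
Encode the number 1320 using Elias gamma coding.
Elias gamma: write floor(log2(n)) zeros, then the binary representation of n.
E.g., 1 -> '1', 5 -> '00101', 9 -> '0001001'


num_bits = floor(log2(1320)) + 1 = 11
leading_zeros = num_bits - 1 = 10
binary(1320) = 10100101000

Elias gamma(1320) = '0000000000' + '10100101000' = 000000000010100101000 (21 bits)


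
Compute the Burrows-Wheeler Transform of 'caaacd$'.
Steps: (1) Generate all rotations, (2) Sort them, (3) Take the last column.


Rotations (sorted):
  0: $caaacd -> last char: d
  1: aaacd$c -> last char: c
  2: aacd$ca -> last char: a
  3: acd$caa -> last char: a
  4: caaacd$ -> last char: $
  5: cd$caaa -> last char: a
  6: d$caaac -> last char: c


BWT = dcaa$ac


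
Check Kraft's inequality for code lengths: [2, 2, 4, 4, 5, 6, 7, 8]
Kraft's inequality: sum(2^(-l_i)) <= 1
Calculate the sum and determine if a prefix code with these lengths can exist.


Sum = 2^(-2) + 2^(-2) + 2^(-4) + 2^(-4) + 2^(-5) + 2^(-6) + 2^(-7) + 2^(-8)
    = 0.25 + 0.25 + 0.0625 + 0.0625 + 0.03125 + 0.015625 + 0.0078125 + 0.00390625
    = 175/256 = 0.68359375
Since 0.68359375 <= 1, Kraft's inequality IS satisfied.
A prefix code with these lengths CAN exist.

Kraft sum = 0.68359375. Satisfied.


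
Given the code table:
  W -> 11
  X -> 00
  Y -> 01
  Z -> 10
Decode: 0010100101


Decoding:
00 -> X
10 -> Z
10 -> Z
01 -> Y
01 -> Y


Result: XZZYY


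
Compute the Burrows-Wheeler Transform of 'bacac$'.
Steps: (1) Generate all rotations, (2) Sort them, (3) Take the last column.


Rotations (sorted):
  0: $bacac -> last char: c
  1: ac$bac -> last char: c
  2: acac$b -> last char: b
  3: bacac$ -> last char: $
  4: c$baca -> last char: a
  5: cac$ba -> last char: a


BWT = ccb$aa


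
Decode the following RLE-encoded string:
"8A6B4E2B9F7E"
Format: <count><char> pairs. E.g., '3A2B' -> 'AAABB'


Expanding each <count><char> pair:
  8A -> 'AAAAAAAA'
  6B -> 'BBBBBB'
  4E -> 'EEEE'
  2B -> 'BB'
  9F -> 'FFFFFFFFF'
  7E -> 'EEEEEEE'

Decoded = AAAAAAAABBBBBBEEEEBBFFFFFFFFFEEEEEEE


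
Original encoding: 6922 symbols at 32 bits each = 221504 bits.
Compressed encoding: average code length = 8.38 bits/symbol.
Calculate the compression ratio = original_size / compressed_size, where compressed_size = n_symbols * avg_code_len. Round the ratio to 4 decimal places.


original_size = n_symbols * orig_bits = 6922 * 32 = 221504 bits
compressed_size = n_symbols * avg_code_len = 6922 * 8.38 = 58006.36 bits
ratio = original_size / compressed_size = 221504 / 58006.36 = 3.8186

Compression ratio = 3.8186


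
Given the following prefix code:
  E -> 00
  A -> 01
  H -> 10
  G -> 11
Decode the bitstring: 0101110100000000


Decoding step by step:
Bits 01 -> A
Bits 01 -> A
Bits 11 -> G
Bits 01 -> A
Bits 00 -> E
Bits 00 -> E
Bits 00 -> E
Bits 00 -> E


Decoded message: AAGAEEEE


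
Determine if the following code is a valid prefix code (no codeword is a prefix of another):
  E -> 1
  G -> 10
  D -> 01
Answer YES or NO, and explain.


Checking each pair (does one codeword prefix another?):
  E='1' vs G='10': prefix -- VIOLATION

NO -- this is NOT a valid prefix code. E (1) is a prefix of G (10).


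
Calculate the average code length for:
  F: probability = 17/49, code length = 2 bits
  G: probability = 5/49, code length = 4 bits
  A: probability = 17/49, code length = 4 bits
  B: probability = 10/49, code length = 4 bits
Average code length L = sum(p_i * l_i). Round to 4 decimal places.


Weighted contributions p_i * l_i:
  F: (17/49) * 2 = 34/49
  G: (5/49) * 4 = 20/49
  A: (17/49) * 4 = 68/49
  B: (10/49) * 4 = 40/49
Sum = (34 + 20 + 68 + 40)/49 = 162/49

L = 162/49 = 3.3061 bits/symbol


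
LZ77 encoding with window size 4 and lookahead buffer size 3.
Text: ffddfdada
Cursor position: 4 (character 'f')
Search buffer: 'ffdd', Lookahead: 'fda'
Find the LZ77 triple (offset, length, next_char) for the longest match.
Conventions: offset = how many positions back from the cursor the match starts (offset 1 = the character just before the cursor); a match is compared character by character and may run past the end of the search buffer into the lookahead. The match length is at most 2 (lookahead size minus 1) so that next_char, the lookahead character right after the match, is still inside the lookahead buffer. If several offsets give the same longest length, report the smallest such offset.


Try each offset into the search buffer:
  offset=1 (pos 3, char 'd'): match length 0
  offset=2 (pos 2, char 'd'): match length 0
  offset=3 (pos 1, char 'f'): match length 2
  offset=4 (pos 0, char 'f'): match length 1
Longest match has length 2 at offset 3.
next_char = character at position 4 + 2 = 6 -> 'a'

Best match: offset=3, length=2 (matching 'fd' starting at position 1)
LZ77 triple: (3, 2, 'a')


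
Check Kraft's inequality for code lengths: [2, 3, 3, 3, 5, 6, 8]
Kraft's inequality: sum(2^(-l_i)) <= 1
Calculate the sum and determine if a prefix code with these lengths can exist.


Sum = 2^(-2) + 2^(-3) + 2^(-3) + 2^(-3) + 2^(-5) + 2^(-6) + 2^(-8)
    = 0.25 + 0.125 + 0.125 + 0.125 + 0.03125 + 0.015625 + 0.00390625
    = 173/256 = 0.67578125
Since 0.67578125 <= 1, Kraft's inequality IS satisfied.
A prefix code with these lengths CAN exist.

Kraft sum = 0.67578125. Satisfied.


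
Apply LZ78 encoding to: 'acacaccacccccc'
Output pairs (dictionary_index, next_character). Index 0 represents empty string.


LZ78 encoding steps:
Dictionary: {0: ''}
Step 1: w='' (idx 0), next='a' -> output (0, 'a'), add 'a' as idx 1
Step 2: w='' (idx 0), next='c' -> output (0, 'c'), add 'c' as idx 2
Step 3: w='a' (idx 1), next='c' -> output (1, 'c'), add 'ac' as idx 3
Step 4: w='ac' (idx 3), next='c' -> output (3, 'c'), add 'acc' as idx 4
Step 5: w='acc' (idx 4), next='c' -> output (4, 'c'), add 'accc' as idx 5
Step 6: w='c' (idx 2), next='c' -> output (2, 'c'), add 'cc' as idx 6
Step 7: w='c' (idx 2), end of input -> output (2, '')


Encoded: [(0, 'a'), (0, 'c'), (1, 'c'), (3, 'c'), (4, 'c'), (2, 'c'), (2, '')]


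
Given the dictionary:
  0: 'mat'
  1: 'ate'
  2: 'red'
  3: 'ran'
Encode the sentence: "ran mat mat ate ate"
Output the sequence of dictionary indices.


Look up each word in the dictionary:
  'ran' -> 3
  'mat' -> 0
  'mat' -> 0
  'ate' -> 1
  'ate' -> 1

Encoded: [3, 0, 0, 1, 1]


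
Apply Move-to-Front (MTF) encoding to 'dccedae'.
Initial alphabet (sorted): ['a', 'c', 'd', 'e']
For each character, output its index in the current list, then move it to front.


MTF encoding:
'd': index 2 in ['a', 'c', 'd', 'e'] -> ['d', 'a', 'c', 'e']
'c': index 2 in ['d', 'a', 'c', 'e'] -> ['c', 'd', 'a', 'e']
'c': index 0 in ['c', 'd', 'a', 'e'] -> ['c', 'd', 'a', 'e']
'e': index 3 in ['c', 'd', 'a', 'e'] -> ['e', 'c', 'd', 'a']
'd': index 2 in ['e', 'c', 'd', 'a'] -> ['d', 'e', 'c', 'a']
'a': index 3 in ['d', 'e', 'c', 'a'] -> ['a', 'd', 'e', 'c']
'e': index 2 in ['a', 'd', 'e', 'c'] -> ['e', 'a', 'd', 'c']


Output: [2, 2, 0, 3, 2, 3, 2]


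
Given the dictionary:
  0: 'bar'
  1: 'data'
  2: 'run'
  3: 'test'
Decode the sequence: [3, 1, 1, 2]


Look up each index in the dictionary:
  3 -> 'test'
  1 -> 'data'
  1 -> 'data'
  2 -> 'run'

Decoded: "test data data run"


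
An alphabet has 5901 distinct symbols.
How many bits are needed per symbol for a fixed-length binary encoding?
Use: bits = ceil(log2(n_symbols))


log2(5901) = 12.5267
Bracket: 2^12 = 4096 < 5901 <= 2^13 = 8192
So ceil(log2(5901)) = 13

bits = ceil(log2(5901)) = ceil(12.5267) = 13 bits


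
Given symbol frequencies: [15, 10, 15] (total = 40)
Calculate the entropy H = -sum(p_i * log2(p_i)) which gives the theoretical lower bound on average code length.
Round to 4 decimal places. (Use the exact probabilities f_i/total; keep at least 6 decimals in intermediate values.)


Per-symbol terms -p_i * log2(p_i) with p_i = f_i/40:
  p = 15/40 = 0.375000: log2(p) = -1.415037, -p*log2(p) = 0.530639
  p = 10/40 = 0.250000: log2(p) = -2.000000, -p*log2(p) = 0.500000
  p = 15/40 = 0.375000: log2(p) = -1.415037, -p*log2(p) = 0.530639
H = 0.530639 + 0.500000 + 0.530639 = 1.561278

H = 1.5613 bits/symbol


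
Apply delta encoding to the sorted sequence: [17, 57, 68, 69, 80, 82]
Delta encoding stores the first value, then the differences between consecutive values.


First value: 17
Deltas:
  57 - 17 = 40
  68 - 57 = 11
  69 - 68 = 1
  80 - 69 = 11
  82 - 80 = 2


Delta encoded: [17, 40, 11, 1, 11, 2]


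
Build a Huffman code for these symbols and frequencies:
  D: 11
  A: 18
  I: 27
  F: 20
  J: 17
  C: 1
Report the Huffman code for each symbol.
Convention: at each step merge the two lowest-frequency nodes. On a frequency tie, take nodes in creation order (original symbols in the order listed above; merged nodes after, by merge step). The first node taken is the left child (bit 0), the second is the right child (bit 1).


Huffman tree construction:
Step 1: Merge C(1) + D(11) = 12
Step 2: Merge (C+D)(12) + J(17) = 29
Step 3: Merge A(18) + F(20) = 38
Step 4: Merge I(27) + ((C+D)+J)(29) = 56
Step 5: Merge (A+F)(38) + (I+((C+D)+J))(56) = 94
Read each symbol's code off the tree from the root (left child = 0, right child = 1).

Codes:
  D: 1101 (length 4)
  A: 00 (length 2)
  I: 10 (length 2)
  F: 01 (length 2)
  J: 111 (length 3)
  C: 1100 (length 4)
Average code length: 229/94 = 2.4362 bits/symbol


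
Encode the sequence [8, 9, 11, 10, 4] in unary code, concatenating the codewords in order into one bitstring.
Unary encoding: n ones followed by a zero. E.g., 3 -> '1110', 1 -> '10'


Encode each number as n ones followed by a terminating 0:
  8 -> 111111110 (9 bits)
  9 -> 1111111110 (10 bits)
  11 -> 111111111110 (12 bits)
  10 -> 11111111110 (11 bits)
  4 -> 11110 (5 bits)
Total length = 9 + 10 + 12 + 11 + 5 = 47 bits.

Unary([8, 9, 11, 10, 4]) = 11111111011111111101111111111101111111111011110 (47 bits)


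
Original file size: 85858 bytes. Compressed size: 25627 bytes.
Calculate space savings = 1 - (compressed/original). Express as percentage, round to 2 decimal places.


ratio = compressed/original = 25627/85858 = 0.298481
savings = 1 - ratio = 1 - 0.298481 = 0.701519
as a percentage: 0.701519 * 100 = 70.15%

Space savings = 1 - 25627/85858 = 70.15%


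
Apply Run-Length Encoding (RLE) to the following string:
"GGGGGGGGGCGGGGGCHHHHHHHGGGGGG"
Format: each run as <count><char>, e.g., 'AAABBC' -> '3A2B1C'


Scanning runs left to right:
  i=0: run of 'G' x 9 -> '9G'
  i=9: run of 'C' x 1 -> '1C'
  i=10: run of 'G' x 5 -> '5G'
  i=15: run of 'C' x 1 -> '1C'
  i=16: run of 'H' x 7 -> '7H'
  i=23: run of 'G' x 6 -> '6G'

RLE = 9G1C5G1C7H6G


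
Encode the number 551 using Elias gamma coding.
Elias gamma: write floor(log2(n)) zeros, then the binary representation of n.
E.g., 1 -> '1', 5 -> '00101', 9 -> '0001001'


num_bits = floor(log2(551)) + 1 = 10
leading_zeros = num_bits - 1 = 9
binary(551) = 1000100111

Elias gamma(551) = '000000000' + '1000100111' = 0000000001000100111 (19 bits)


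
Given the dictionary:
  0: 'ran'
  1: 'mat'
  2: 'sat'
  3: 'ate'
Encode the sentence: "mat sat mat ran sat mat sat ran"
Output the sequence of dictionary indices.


Look up each word in the dictionary:
  'mat' -> 1
  'sat' -> 2
  'mat' -> 1
  'ran' -> 0
  'sat' -> 2
  'mat' -> 1
  'sat' -> 2
  'ran' -> 0

Encoded: [1, 2, 1, 0, 2, 1, 2, 0]


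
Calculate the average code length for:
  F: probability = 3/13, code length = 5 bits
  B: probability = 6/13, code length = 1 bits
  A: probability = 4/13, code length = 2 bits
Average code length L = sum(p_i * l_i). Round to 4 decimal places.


Weighted contributions p_i * l_i:
  F: (3/13) * 5 = 15/13
  B: (6/13) * 1 = 6/13
  A: (4/13) * 2 = 8/13
Sum = (15 + 6 + 8)/13 = 29/13

L = 29/13 = 2.2308 bits/symbol


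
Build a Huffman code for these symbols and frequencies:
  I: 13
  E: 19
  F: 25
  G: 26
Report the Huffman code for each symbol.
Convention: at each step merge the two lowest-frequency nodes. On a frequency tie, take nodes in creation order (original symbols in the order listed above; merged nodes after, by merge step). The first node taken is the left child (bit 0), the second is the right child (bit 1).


Huffman tree construction:
Step 1: Merge I(13) + E(19) = 32
Step 2: Merge F(25) + G(26) = 51
Step 3: Merge (I+E)(32) + (F+G)(51) = 83
Read each symbol's code off the tree from the root (left child = 0, right child = 1).

Codes:
  I: 00 (length 2)
  E: 01 (length 2)
  F: 10 (length 2)
  G: 11 (length 2)
Average code length: 166/83 = 2.0000 bits/symbol


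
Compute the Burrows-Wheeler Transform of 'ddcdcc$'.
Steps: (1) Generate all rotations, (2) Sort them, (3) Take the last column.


Rotations (sorted):
  0: $ddcdcc -> last char: c
  1: c$ddcdc -> last char: c
  2: cc$ddcd -> last char: d
  3: cdcc$dd -> last char: d
  4: dcc$ddc -> last char: c
  5: dcdcc$d -> last char: d
  6: ddcdcc$ -> last char: $


BWT = ccddcd$


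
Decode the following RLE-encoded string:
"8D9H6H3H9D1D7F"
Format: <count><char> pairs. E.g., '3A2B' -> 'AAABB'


Expanding each <count><char> pair:
  8D -> 'DDDDDDDD'
  9H -> 'HHHHHHHHH'
  6H -> 'HHHHHH'
  3H -> 'HHH'
  9D -> 'DDDDDDDDD'
  1D -> 'D'
  7F -> 'FFFFFFF'

Decoded = DDDDDDDDHHHHHHHHHHHHHHHHHHDDDDDDDDDDFFFFFFF


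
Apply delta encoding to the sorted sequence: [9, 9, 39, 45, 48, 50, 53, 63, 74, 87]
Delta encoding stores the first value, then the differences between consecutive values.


First value: 9
Deltas:
  9 - 9 = 0
  39 - 9 = 30
  45 - 39 = 6
  48 - 45 = 3
  50 - 48 = 2
  53 - 50 = 3
  63 - 53 = 10
  74 - 63 = 11
  87 - 74 = 13


Delta encoded: [9, 0, 30, 6, 3, 2, 3, 10, 11, 13]


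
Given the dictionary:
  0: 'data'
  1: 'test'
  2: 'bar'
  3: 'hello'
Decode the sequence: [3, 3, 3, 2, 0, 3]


Look up each index in the dictionary:
  3 -> 'hello'
  3 -> 'hello'
  3 -> 'hello'
  2 -> 'bar'
  0 -> 'data'
  3 -> 'hello'

Decoded: "hello hello hello bar data hello"


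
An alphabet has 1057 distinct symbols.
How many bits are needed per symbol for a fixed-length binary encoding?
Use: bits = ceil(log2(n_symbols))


log2(1057) = 10.0458
Bracket: 2^10 = 1024 < 1057 <= 2^11 = 2048
So ceil(log2(1057)) = 11

bits = ceil(log2(1057)) = ceil(10.0458) = 11 bits


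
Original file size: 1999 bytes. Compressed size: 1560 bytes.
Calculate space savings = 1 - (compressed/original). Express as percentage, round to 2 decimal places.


ratio = compressed/original = 1560/1999 = 0.78039
savings = 1 - ratio = 1 - 0.78039 = 0.21961
as a percentage: 0.21961 * 100 = 21.96%

Space savings = 1 - 1560/1999 = 21.96%


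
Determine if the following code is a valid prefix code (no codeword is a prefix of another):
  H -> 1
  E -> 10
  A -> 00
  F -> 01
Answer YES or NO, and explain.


Checking each pair (does one codeword prefix another?):
  H='1' vs E='10': prefix -- VIOLATION

NO -- this is NOT a valid prefix code. H (1) is a prefix of E (10).


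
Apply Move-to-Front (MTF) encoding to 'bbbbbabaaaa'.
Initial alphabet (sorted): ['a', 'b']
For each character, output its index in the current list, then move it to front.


MTF encoding:
'b': index 1 in ['a', 'b'] -> ['b', 'a']
'b': index 0 in ['b', 'a'] -> ['b', 'a']
'b': index 0 in ['b', 'a'] -> ['b', 'a']
'b': index 0 in ['b', 'a'] -> ['b', 'a']
'b': index 0 in ['b', 'a'] -> ['b', 'a']
'a': index 1 in ['b', 'a'] -> ['a', 'b']
'b': index 1 in ['a', 'b'] -> ['b', 'a']
'a': index 1 in ['b', 'a'] -> ['a', 'b']
'a': index 0 in ['a', 'b'] -> ['a', 'b']
'a': index 0 in ['a', 'b'] -> ['a', 'b']
'a': index 0 in ['a', 'b'] -> ['a', 'b']


Output: [1, 0, 0, 0, 0, 1, 1, 1, 0, 0, 0]


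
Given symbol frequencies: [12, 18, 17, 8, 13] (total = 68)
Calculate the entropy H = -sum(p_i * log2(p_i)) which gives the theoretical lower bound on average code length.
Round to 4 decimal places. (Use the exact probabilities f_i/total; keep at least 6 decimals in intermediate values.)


Per-symbol terms -p_i * log2(p_i) with p_i = f_i/68:
  p = 12/68 = 0.176471: log2(p) = -2.502500, -p*log2(p) = 0.441618
  p = 18/68 = 0.264706: log2(p) = -1.917538, -p*log2(p) = 0.507584
  p = 17/68 = 0.250000: log2(p) = -2.000000, -p*log2(p) = 0.500000
  p = 8/68 = 0.117647: log2(p) = -3.087463, -p*log2(p) = 0.363231
  p = 13/68 = 0.191176: log2(p) = -2.387023, -p*log2(p) = 0.456343
H = 0.441618 + 0.507584 + 0.500000 + 0.363231 + 0.456343 = 2.268776

H = 2.2688 bits/symbol


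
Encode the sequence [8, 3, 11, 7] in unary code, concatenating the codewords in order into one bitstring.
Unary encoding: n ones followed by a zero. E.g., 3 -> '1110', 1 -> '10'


Encode each number as n ones followed by a terminating 0:
  8 -> 111111110 (9 bits)
  3 -> 1110 (4 bits)
  11 -> 111111111110 (12 bits)
  7 -> 11111110 (8 bits)
Total length = 9 + 4 + 12 + 8 = 33 bits.

Unary([8, 3, 11, 7]) = 111111110111011111111111011111110 (33 bits)


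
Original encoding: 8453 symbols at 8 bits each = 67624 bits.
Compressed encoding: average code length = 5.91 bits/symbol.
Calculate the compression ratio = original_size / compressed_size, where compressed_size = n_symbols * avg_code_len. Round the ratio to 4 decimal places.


original_size = n_symbols * orig_bits = 8453 * 8 = 67624 bits
compressed_size = n_symbols * avg_code_len = 8453 * 5.91 = 49957.23 bits
ratio = original_size / compressed_size = 67624 / 49957.23 = 1.3536

Compression ratio = 1.3536


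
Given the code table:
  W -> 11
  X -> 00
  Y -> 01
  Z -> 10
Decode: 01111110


Decoding:
01 -> Y
11 -> W
11 -> W
10 -> Z


Result: YWWZ


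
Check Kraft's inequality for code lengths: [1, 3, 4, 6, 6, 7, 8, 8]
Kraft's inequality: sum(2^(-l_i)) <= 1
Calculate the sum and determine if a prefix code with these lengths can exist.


Sum = 2^(-1) + 2^(-3) + 2^(-4) + 2^(-6) + 2^(-6) + 2^(-7) + 2^(-8) + 2^(-8)
    = 0.5 + 0.125 + 0.0625 + 0.015625 + 0.015625 + 0.0078125 + 0.00390625 + 0.00390625
    = 188/256 = 0.734375
Since 0.734375 <= 1, Kraft's inequality IS satisfied.
A prefix code with these lengths CAN exist.

Kraft sum = 0.734375. Satisfied.


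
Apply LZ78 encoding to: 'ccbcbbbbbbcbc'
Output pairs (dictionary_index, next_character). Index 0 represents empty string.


LZ78 encoding steps:
Dictionary: {0: ''}
Step 1: w='' (idx 0), next='c' -> output (0, 'c'), add 'c' as idx 1
Step 2: w='c' (idx 1), next='b' -> output (1, 'b'), add 'cb' as idx 2
Step 3: w='cb' (idx 2), next='b' -> output (2, 'b'), add 'cbb' as idx 3
Step 4: w='' (idx 0), next='b' -> output (0, 'b'), add 'b' as idx 4
Step 5: w='b' (idx 4), next='b' -> output (4, 'b'), add 'bb' as idx 5
Step 6: w='b' (idx 4), next='c' -> output (4, 'c'), add 'bc' as idx 6
Step 7: w='bc' (idx 6), end of input -> output (6, '')


Encoded: [(0, 'c'), (1, 'b'), (2, 'b'), (0, 'b'), (4, 'b'), (4, 'c'), (6, '')]


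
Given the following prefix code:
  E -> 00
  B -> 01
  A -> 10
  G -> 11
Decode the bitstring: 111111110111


Decoding step by step:
Bits 11 -> G
Bits 11 -> G
Bits 11 -> G
Bits 11 -> G
Bits 01 -> B
Bits 11 -> G


Decoded message: GGGGBG


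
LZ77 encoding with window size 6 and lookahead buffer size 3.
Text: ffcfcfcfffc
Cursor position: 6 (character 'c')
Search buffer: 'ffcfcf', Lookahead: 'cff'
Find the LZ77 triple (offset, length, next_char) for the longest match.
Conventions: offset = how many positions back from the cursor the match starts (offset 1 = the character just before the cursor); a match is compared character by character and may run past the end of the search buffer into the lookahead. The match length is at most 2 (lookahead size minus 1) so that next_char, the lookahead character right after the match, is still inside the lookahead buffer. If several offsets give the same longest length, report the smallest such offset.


Try each offset into the search buffer:
  offset=1 (pos 5, char 'f'): match length 0
  offset=2 (pos 4, char 'c'): match length 2
  offset=3 (pos 3, char 'f'): match length 0
  offset=4 (pos 2, char 'c'): match length 2
  offset=5 (pos 1, char 'f'): match length 0
  offset=6 (pos 0, char 'f'): match length 0
Longest match has length 2, found at offsets 2, 4; take the smallest, offset 2.
next_char = character at position 6 + 2 = 8 -> 'f'

Best match: offset=2, length=2 (matching 'cf' starting at position 4)
LZ77 triple: (2, 2, 'f')


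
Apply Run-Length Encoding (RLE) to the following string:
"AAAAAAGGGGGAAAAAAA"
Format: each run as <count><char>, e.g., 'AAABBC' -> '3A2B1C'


Scanning runs left to right:
  i=0: run of 'A' x 6 -> '6A'
  i=6: run of 'G' x 5 -> '5G'
  i=11: run of 'A' x 7 -> '7A'

RLE = 6A5G7A


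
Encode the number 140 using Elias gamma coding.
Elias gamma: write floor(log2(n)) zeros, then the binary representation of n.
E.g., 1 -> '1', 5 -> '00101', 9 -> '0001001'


num_bits = floor(log2(140)) + 1 = 8
leading_zeros = num_bits - 1 = 7
binary(140) = 10001100

Elias gamma(140) = '0000000' + '10001100' = 000000010001100 (15 bits)


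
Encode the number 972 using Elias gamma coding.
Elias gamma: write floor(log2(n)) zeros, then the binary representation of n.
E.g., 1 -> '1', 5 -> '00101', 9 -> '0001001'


num_bits = floor(log2(972)) + 1 = 10
leading_zeros = num_bits - 1 = 9
binary(972) = 1111001100

Elias gamma(972) = '000000000' + '1111001100' = 0000000001111001100 (19 bits)


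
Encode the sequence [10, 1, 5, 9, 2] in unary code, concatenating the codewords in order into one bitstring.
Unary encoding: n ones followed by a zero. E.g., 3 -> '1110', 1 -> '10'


Encode each number as n ones followed by a terminating 0:
  10 -> 11111111110 (11 bits)
  1 -> 10 (2 bits)
  5 -> 111110 (6 bits)
  9 -> 1111111110 (10 bits)
  2 -> 110 (3 bits)
Total length = 11 + 2 + 6 + 10 + 3 = 32 bits.

Unary([10, 1, 5, 9, 2]) = 11111111110101111101111111110110 (32 bits)


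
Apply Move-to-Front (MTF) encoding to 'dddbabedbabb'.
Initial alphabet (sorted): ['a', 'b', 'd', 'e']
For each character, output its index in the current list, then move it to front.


MTF encoding:
'd': index 2 in ['a', 'b', 'd', 'e'] -> ['d', 'a', 'b', 'e']
'd': index 0 in ['d', 'a', 'b', 'e'] -> ['d', 'a', 'b', 'e']
'd': index 0 in ['d', 'a', 'b', 'e'] -> ['d', 'a', 'b', 'e']
'b': index 2 in ['d', 'a', 'b', 'e'] -> ['b', 'd', 'a', 'e']
'a': index 2 in ['b', 'd', 'a', 'e'] -> ['a', 'b', 'd', 'e']
'b': index 1 in ['a', 'b', 'd', 'e'] -> ['b', 'a', 'd', 'e']
'e': index 3 in ['b', 'a', 'd', 'e'] -> ['e', 'b', 'a', 'd']
'd': index 3 in ['e', 'b', 'a', 'd'] -> ['d', 'e', 'b', 'a']
'b': index 2 in ['d', 'e', 'b', 'a'] -> ['b', 'd', 'e', 'a']
'a': index 3 in ['b', 'd', 'e', 'a'] -> ['a', 'b', 'd', 'e']
'b': index 1 in ['a', 'b', 'd', 'e'] -> ['b', 'a', 'd', 'e']
'b': index 0 in ['b', 'a', 'd', 'e'] -> ['b', 'a', 'd', 'e']


Output: [2, 0, 0, 2, 2, 1, 3, 3, 2, 3, 1, 0]


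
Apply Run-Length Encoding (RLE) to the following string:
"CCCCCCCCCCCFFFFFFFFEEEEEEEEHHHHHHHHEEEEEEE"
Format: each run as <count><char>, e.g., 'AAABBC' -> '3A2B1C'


Scanning runs left to right:
  i=0: run of 'C' x 11 -> '11C'
  i=11: run of 'F' x 8 -> '8F'
  i=19: run of 'E' x 8 -> '8E'
  i=27: run of 'H' x 8 -> '8H'
  i=35: run of 'E' x 7 -> '7E'

RLE = 11C8F8E8H7E


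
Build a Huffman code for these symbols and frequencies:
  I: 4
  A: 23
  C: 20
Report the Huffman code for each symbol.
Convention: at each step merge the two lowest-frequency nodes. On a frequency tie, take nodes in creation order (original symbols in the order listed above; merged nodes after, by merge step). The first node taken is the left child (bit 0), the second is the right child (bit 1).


Huffman tree construction:
Step 1: Merge I(4) + C(20) = 24
Step 2: Merge A(23) + (I+C)(24) = 47
Read each symbol's code off the tree from the root (left child = 0, right child = 1).

Codes:
  I: 10 (length 2)
  A: 0 (length 1)
  C: 11 (length 2)
Average code length: 71/47 = 1.5106 bits/symbol


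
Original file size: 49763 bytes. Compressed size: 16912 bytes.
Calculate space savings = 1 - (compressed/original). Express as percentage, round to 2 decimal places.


ratio = compressed/original = 16912/49763 = 0.339851
savings = 1 - ratio = 1 - 0.339851 = 0.660149
as a percentage: 0.660149 * 100 = 66.01%

Space savings = 1 - 16912/49763 = 66.01%


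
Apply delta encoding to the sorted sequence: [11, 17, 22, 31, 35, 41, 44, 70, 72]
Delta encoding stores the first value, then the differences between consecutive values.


First value: 11
Deltas:
  17 - 11 = 6
  22 - 17 = 5
  31 - 22 = 9
  35 - 31 = 4
  41 - 35 = 6
  44 - 41 = 3
  70 - 44 = 26
  72 - 70 = 2


Delta encoded: [11, 6, 5, 9, 4, 6, 3, 26, 2]


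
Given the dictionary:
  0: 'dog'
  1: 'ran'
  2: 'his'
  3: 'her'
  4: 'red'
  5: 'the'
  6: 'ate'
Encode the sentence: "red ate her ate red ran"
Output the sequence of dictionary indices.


Look up each word in the dictionary:
  'red' -> 4
  'ate' -> 6
  'her' -> 3
  'ate' -> 6
  'red' -> 4
  'ran' -> 1

Encoded: [4, 6, 3, 6, 4, 1]


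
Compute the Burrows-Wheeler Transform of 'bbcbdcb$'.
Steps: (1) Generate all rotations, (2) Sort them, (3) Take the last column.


Rotations (sorted):
  0: $bbcbdcb -> last char: b
  1: b$bbcbdc -> last char: c
  2: bbcbdcb$ -> last char: $
  3: bcbdcb$b -> last char: b
  4: bdcb$bbc -> last char: c
  5: cb$bbcbd -> last char: d
  6: cbdcb$bb -> last char: b
  7: dcb$bbcb -> last char: b


BWT = bc$bcdbb


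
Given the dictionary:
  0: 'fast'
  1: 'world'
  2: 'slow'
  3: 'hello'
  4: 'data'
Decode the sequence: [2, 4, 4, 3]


Look up each index in the dictionary:
  2 -> 'slow'
  4 -> 'data'
  4 -> 'data'
  3 -> 'hello'

Decoded: "slow data data hello"


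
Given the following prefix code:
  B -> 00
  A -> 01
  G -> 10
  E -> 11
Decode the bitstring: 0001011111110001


Decoding step by step:
Bits 00 -> B
Bits 01 -> A
Bits 01 -> A
Bits 11 -> E
Bits 11 -> E
Bits 11 -> E
Bits 00 -> B
Bits 01 -> A


Decoded message: BAAEEEBA


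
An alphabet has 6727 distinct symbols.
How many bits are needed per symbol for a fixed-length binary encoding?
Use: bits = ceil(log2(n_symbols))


log2(6727) = 12.7157
Bracket: 2^12 = 4096 < 6727 <= 2^13 = 8192
So ceil(log2(6727)) = 13

bits = ceil(log2(6727)) = ceil(12.7157) = 13 bits


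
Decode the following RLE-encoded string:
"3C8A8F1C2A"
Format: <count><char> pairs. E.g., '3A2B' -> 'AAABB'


Expanding each <count><char> pair:
  3C -> 'CCC'
  8A -> 'AAAAAAAA'
  8F -> 'FFFFFFFF'
  1C -> 'C'
  2A -> 'AA'

Decoded = CCCAAAAAAAAFFFFFFFFCAA


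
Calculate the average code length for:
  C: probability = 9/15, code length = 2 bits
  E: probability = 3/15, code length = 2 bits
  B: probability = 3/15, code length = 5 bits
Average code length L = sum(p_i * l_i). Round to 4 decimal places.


Weighted contributions p_i * l_i:
  C: (9/15) * 2 = 18/15
  E: (3/15) * 2 = 6/15
  B: (3/15) * 5 = 15/15
Sum = (18 + 6 + 15)/15 = 39/15

L = 39/15 = 2.6000 bits/symbol


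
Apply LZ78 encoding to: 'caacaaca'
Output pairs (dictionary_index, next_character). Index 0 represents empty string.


LZ78 encoding steps:
Dictionary: {0: ''}
Step 1: w='' (idx 0), next='c' -> output (0, 'c'), add 'c' as idx 1
Step 2: w='' (idx 0), next='a' -> output (0, 'a'), add 'a' as idx 2
Step 3: w='a' (idx 2), next='c' -> output (2, 'c'), add 'ac' as idx 3
Step 4: w='a' (idx 2), next='a' -> output (2, 'a'), add 'aa' as idx 4
Step 5: w='c' (idx 1), next='a' -> output (1, 'a'), add 'ca' as idx 5


Encoded: [(0, 'c'), (0, 'a'), (2, 'c'), (2, 'a'), (1, 'a')]


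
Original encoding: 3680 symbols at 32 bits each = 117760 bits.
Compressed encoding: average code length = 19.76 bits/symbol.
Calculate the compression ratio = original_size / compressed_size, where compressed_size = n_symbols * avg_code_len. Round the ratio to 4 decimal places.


original_size = n_symbols * orig_bits = 3680 * 32 = 117760 bits
compressed_size = n_symbols * avg_code_len = 3680 * 19.76 = 72716.8 bits
ratio = original_size / compressed_size = 117760 / 72716.8 = 1.6194

Compression ratio = 1.6194


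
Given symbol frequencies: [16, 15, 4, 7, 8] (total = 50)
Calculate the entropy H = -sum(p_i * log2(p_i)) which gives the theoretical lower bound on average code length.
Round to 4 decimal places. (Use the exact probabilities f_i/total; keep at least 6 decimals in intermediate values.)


Per-symbol terms -p_i * log2(p_i) with p_i = f_i/50:
  p = 16/50 = 0.320000: log2(p) = -1.643856, -p*log2(p) = 0.526034
  p = 15/50 = 0.300000: log2(p) = -1.736966, -p*log2(p) = 0.521090
  p = 4/50 = 0.080000: log2(p) = -3.643856, -p*log2(p) = 0.291508
  p = 7/50 = 0.140000: log2(p) = -2.836501, -p*log2(p) = 0.397110
  p = 8/50 = 0.160000: log2(p) = -2.643856, -p*log2(p) = 0.423017
H = 0.526034 + 0.521090 + 0.291508 + 0.397110 + 0.423017 = 2.158759

H = 2.1588 bits/symbol


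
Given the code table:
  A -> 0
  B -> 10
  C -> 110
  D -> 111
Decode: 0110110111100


Decoding:
0 -> A
110 -> C
110 -> C
111 -> D
10 -> B
0 -> A


Result: ACCDBA


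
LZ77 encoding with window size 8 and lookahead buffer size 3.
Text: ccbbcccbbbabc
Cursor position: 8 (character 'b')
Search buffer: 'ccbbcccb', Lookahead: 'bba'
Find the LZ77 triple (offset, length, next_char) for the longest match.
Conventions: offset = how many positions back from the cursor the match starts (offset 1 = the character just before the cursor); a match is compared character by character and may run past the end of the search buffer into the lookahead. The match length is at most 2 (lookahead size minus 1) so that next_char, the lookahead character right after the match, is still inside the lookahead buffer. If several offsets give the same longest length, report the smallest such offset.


Try each offset into the search buffer:
  offset=1 (pos 7, char 'b'): match length 2
  offset=2 (pos 6, char 'c'): match length 0
  offset=3 (pos 5, char 'c'): match length 0
  offset=4 (pos 4, char 'c'): match length 0
  offset=5 (pos 3, char 'b'): match length 1
  offset=6 (pos 2, char 'b'): match length 2
  offset=7 (pos 1, char 'c'): match length 0
  offset=8 (pos 0, char 'c'): match length 0
Longest match has length 2, found at offsets 1, 6; take the smallest, offset 1.
next_char = character at position 8 + 2 = 10 -> 'a'

Best match: offset=1, length=2 (matching 'bb' starting at position 7)
LZ77 triple: (1, 2, 'a')


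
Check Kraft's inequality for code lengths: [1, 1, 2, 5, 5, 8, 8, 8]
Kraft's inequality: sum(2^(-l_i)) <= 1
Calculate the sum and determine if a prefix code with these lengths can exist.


Sum = 2^(-1) + 2^(-1) + 2^(-2) + 2^(-5) + 2^(-5) + 2^(-8) + 2^(-8) + 2^(-8)
    = 0.5 + 0.5 + 0.25 + 0.03125 + 0.03125 + 0.00390625 + 0.00390625 + 0.00390625
    = 339/256 = 1.32421875
Since 1.32421875 > 1, Kraft's inequality is NOT satisfied.
A prefix code with these lengths CANNOT exist.

Kraft sum = 1.32421875. Not satisfied.


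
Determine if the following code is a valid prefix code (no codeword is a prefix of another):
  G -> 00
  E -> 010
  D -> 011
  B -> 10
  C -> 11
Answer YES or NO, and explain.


Checking each pair (does one codeword prefix another?):
  G='00' vs E='010': no prefix
  G='00' vs D='011': no prefix
  G='00' vs B='10': no prefix
  G='00' vs C='11': no prefix
  E='010' vs G='00': no prefix
  E='010' vs D='011': no prefix
  E='010' vs B='10': no prefix
  E='010' vs C='11': no prefix
  D='011' vs G='00': no prefix
  D='011' vs E='010': no prefix
  D='011' vs B='10': no prefix
  D='011' vs C='11': no prefix
  B='10' vs G='00': no prefix
  B='10' vs E='010': no prefix
  B='10' vs D='011': no prefix
  B='10' vs C='11': no prefix
  C='11' vs G='00': no prefix
  C='11' vs E='010': no prefix
  C='11' vs D='011': no prefix
  C='11' vs B='10': no prefix
No violation found over all pairs.

YES -- this is a valid prefix code. No codeword is a prefix of any other codeword.


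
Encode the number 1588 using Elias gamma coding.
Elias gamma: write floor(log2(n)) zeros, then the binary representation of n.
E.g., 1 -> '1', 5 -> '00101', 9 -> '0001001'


num_bits = floor(log2(1588)) + 1 = 11
leading_zeros = num_bits - 1 = 10
binary(1588) = 11000110100

Elias gamma(1588) = '0000000000' + '11000110100' = 000000000011000110100 (21 bits)


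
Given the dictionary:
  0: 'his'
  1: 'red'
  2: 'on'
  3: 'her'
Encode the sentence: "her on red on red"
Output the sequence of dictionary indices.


Look up each word in the dictionary:
  'her' -> 3
  'on' -> 2
  'red' -> 1
  'on' -> 2
  'red' -> 1

Encoded: [3, 2, 1, 2, 1]


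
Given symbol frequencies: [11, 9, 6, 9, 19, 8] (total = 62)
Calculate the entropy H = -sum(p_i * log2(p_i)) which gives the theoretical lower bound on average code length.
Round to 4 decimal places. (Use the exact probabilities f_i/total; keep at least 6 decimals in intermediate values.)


Per-symbol terms -p_i * log2(p_i) with p_i = f_i/62:
  p = 11/62 = 0.177419: log2(p) = -2.494765, -p*log2(p) = 0.442620
  p = 9/62 = 0.145161: log2(p) = -2.784271, -p*log2(p) = 0.404168
  p = 6/62 = 0.096774: log2(p) = -3.369234, -p*log2(p) = 0.326055
  p = 9/62 = 0.145161: log2(p) = -2.784271, -p*log2(p) = 0.404168
  p = 19/62 = 0.306452: log2(p) = -1.706269, -p*log2(p) = 0.522889
  p = 8/62 = 0.129032: log2(p) = -2.954196, -p*log2(p) = 0.381187
H = 0.442620 + 0.404168 + 0.326055 + 0.404168 + 0.522889 + 0.381187 = 2.481087

H = 2.4811 bits/symbol


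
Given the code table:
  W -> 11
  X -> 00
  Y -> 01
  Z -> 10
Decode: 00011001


Decoding:
00 -> X
01 -> Y
10 -> Z
01 -> Y


Result: XYZY


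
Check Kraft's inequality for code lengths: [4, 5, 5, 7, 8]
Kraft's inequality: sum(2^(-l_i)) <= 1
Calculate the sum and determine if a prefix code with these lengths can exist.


Sum = 2^(-4) + 2^(-5) + 2^(-5) + 2^(-7) + 2^(-8)
    = 0.0625 + 0.03125 + 0.03125 + 0.0078125 + 0.00390625
    = 35/256 = 0.13671875
Since 0.13671875 <= 1, Kraft's inequality IS satisfied.
A prefix code with these lengths CAN exist.

Kraft sum = 0.13671875. Satisfied.


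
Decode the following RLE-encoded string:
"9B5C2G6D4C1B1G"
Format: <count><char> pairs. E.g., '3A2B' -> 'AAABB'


Expanding each <count><char> pair:
  9B -> 'BBBBBBBBB'
  5C -> 'CCCCC'
  2G -> 'GG'
  6D -> 'DDDDDD'
  4C -> 'CCCC'
  1B -> 'B'
  1G -> 'G'

Decoded = BBBBBBBBBCCCCCGGDDDDDDCCCCBG


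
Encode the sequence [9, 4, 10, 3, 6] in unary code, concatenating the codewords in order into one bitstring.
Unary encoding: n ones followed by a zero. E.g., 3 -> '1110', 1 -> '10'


Encode each number as n ones followed by a terminating 0:
  9 -> 1111111110 (10 bits)
  4 -> 11110 (5 bits)
  10 -> 11111111110 (11 bits)
  3 -> 1110 (4 bits)
  6 -> 1111110 (7 bits)
Total length = 10 + 5 + 11 + 4 + 7 = 37 bits.

Unary([9, 4, 10, 3, 6]) = 1111111110111101111111111011101111110 (37 bits)


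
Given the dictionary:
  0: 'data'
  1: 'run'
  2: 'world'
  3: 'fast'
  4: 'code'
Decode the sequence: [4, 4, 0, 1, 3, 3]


Look up each index in the dictionary:
  4 -> 'code'
  4 -> 'code'
  0 -> 'data'
  1 -> 'run'
  3 -> 'fast'
  3 -> 'fast'

Decoded: "code code data run fast fast"


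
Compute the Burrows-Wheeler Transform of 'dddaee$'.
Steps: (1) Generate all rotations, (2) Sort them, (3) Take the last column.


Rotations (sorted):
  0: $dddaee -> last char: e
  1: aee$ddd -> last char: d
  2: daee$dd -> last char: d
  3: ddaee$d -> last char: d
  4: dddaee$ -> last char: $
  5: e$dddae -> last char: e
  6: ee$ddda -> last char: a


BWT = eddd$ea


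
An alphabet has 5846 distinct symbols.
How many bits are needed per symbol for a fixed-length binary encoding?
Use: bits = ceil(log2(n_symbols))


log2(5846) = 12.5132
Bracket: 2^12 = 4096 < 5846 <= 2^13 = 8192
So ceil(log2(5846)) = 13

bits = ceil(log2(5846)) = ceil(12.5132) = 13 bits


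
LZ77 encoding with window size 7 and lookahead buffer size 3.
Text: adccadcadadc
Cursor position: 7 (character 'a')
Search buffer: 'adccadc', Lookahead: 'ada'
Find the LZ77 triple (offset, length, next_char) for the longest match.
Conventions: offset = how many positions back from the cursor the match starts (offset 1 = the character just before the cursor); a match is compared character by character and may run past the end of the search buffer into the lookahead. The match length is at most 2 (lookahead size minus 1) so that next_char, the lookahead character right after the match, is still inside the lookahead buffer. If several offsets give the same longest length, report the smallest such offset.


Try each offset into the search buffer:
  offset=1 (pos 6, char 'c'): match length 0
  offset=2 (pos 5, char 'd'): match length 0
  offset=3 (pos 4, char 'a'): match length 2
  offset=4 (pos 3, char 'c'): match length 0
  offset=5 (pos 2, char 'c'): match length 0
  offset=6 (pos 1, char 'd'): match length 0
  offset=7 (pos 0, char 'a'): match length 2
Longest match has length 2, found at offsets 3, 7; take the smallest, offset 3.
next_char = character at position 7 + 2 = 9 -> 'a'

Best match: offset=3, length=2 (matching 'ad' starting at position 4)
LZ77 triple: (3, 2, 'a')
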